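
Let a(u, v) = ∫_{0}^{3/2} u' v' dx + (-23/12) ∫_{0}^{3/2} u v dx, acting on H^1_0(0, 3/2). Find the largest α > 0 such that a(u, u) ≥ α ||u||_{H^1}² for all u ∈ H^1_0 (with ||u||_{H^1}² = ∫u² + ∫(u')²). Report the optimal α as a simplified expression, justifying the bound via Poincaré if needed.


α = (-69 + 16*π^2)/(4*(9 + 4*π^2))

Coercivity of a(·,·) on H^1_0(0, 3/2) means a(u, u) ≥ α ||u||_{H^1}² for every u ∈ H^1_0.
The interval has length L = 3/2, and Poincaré/coercivity depend only on L. Here a(u, u) = ∫(u')² + (-23/12)·∫u².
Here c = -23/12 < 0 with |c| < (π/L)² = 4*π^2/9, so coercivity still holds. The condition a(u,u) ≥ α||u||_{H^1}² reads (1−α)∫(u')² ≥ (α−c)∫u². Any admissible α is ≤ 1 (rapidly oscillating u have ∫u²/∫(u')² → 0), and α = 1 would force 0 ≥ (1−c)∫u², impossible since c < 1; so 1−α > 0. By the sharp Poincaré inequality on H^1_0 of an interval of length L, ∫(u')² ≥ (π/L)²∫u² with equality for the first sine mode sin(π(x−x₀)/L) (x₀ the left endpoint), so the inequality holds for all u iff (1−α)(π/L)² ≥ α − c, i.e. α ≤ ((π/L)² + c)/((π/L)² + 1) = (1 + c(L/π)²)/(1 + (L/π)²). (Direct route, valid since c ≤ 0: Poincaré gives c∫u² ≥ c(L/π)²∫(u')², so a(u,u) ≥ (1 + c(L/π)²)∫(u')², while ||u||_{H^1}² ≤ (1 + (L/π)²)∫(u')²; dividing yields the same α.) With (π/L)² = 4*π^2/9 and c = -23/12, the largest admissible constant is α = ((π/L)² + c)/((π/L)² + 1).
Simplifying, α = (-69 + 16*π^2)/(4*(9 + 4*π^2)).


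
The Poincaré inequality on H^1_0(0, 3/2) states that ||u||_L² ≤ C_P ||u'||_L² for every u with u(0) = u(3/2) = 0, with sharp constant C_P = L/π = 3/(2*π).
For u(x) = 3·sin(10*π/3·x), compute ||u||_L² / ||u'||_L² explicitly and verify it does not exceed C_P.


||u||_L² / ||u'||_L² = 3/(10*π) < C_P = 3/(2*π).

u(x) = 3·sin(10*π/3·x), so u'(x) = 10*π*cos(10*π*x/3).
Writing u(x) = A·sin(kπx/L) with A = 3 and k = 5, use ∫_0^L sin²(kπx/L) dx = L/2 and ∫_0^L cos²(kπx/L) dx = L/2.
u² = 9·sin²(10*π/3·x) and (u')² = 100*π^2·cos²(10*π/3·x), and each of sin², cos² integrates to L/2 = 3/4 over (0, 3/2).
∫_0^3/2 u² dx = 27/4, so ||u||_L² = 3*sqrt(3)/2.
∫_0^3/2 (u')² dx = 75*π^2, so ||u'||_L² = 5*sqrt(3)*π.
Ratio ||u||_L² / ||u'||_L² = 3/(10*π).
Sharp Poincaré constant on H^1_0(0, 3/2) is C_P = L/π = 3/(2*π), achieved by sin(2*π/3·x).
This is the k = 5 harmonic; the ratio L/(kπ) is strictly less than C_P = L/π, consistent with the sharp inequality ||u||_L² ≤ C_P ||u'||_L².


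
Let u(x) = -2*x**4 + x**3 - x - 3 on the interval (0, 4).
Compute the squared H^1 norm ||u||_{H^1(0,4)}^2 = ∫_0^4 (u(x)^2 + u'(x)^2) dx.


||u||_{H^1}^2 = 66261128/315

The H^1 norm (squared) on an interval (0, L) is
  ||u||_{H^1}^2 = ∫_0^L u(x)^2 dx + ∫_0^L u'(x)^2 dx.
Compute u'(x) = -8*x**3 + 3*x**2 - 1.
Then u(x)^2 = 4*x**8 - 4*x**7 + x**6 + 4*x**5 + 10*x**4 - 6*x**3 + x**2 + 6*x + 9 and u'(x)^2 = 64*x**6 - 48*x**5 + 9*x**4 + 16*x**3 - 6*x**2 + 1.
Integrate each monomial from 0 to 4 using ∫_0^4 c·x^n dx = c·4^(n+1)/(n+1):
  ∫_0^4 u(x)^2 dx = ∫_0^4 (4*x^8 - 4*x^7 + x^6 + 4*x^5 + 10*x^4 - 6*x^3 + x^2 + 6*x + 9) dx. Term by term:
    ∫_0^4 4*x^8 dx = 1048576/9;  ∫_0^4 -4*x^7 dx = -32768;  ∫_0^4 x^6 dx = 16384/7;
    ∫_0^4 4*x^5 dx = 8192/3;  ∫_0^4 10*x^4 dx = 2048;  ∫_0^4 -6*x^3 dx = -384;
    ∫_0^4 x^2 dx = 64/3;  ∫_0^4 6*x dx = 48;  ∫_0^4 9 dx = 36.
  Sum: 1048576/9 − 32768 + 16384/7 + 8192/3 + 2048 − 384 + 64/3 + 48 + 36 = 5706604/63.
  ∫_0^4 u'(x)^2 dx = ∫_0^4 (64*x^6 - 48*x^5 + 9*x^4 + 16*x^3 - 6*x^2 + 1) dx. Term by term:
    ∫_0^4 64*x^6 dx = 1048576/7;  ∫_0^4 -48*x^5 dx = -32768;  ∫_0^4 9*x^4 dx = 9216/5;
    ∫_0^4 16*x^3 dx = 1024;  ∫_0^4 -6*x^2 dx = -128;  ∫_0^4 1 dx = 4.
  Sum: 1048576/7 − 32768 + 9216/5 + 1024 − 128 + 4 = 4192012/35.
Adding: ||u||_{H^1}^2 = 5706604/63 + 4192012/35 = 66261128/315.


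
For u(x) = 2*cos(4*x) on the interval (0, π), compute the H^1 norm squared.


||u||_{H^1(0,π)}^2 = 34*π

u'(x) = -8*sin(4*x).
Expand u² and (u')² and integrate term by term on (0, π), using: for integers n ≥ 1, ∫_0^π sin²(nx) dx = ∫_0^π cos²(nx) dx = π/2; for n ≠ n', ∫_0^π sin(nx)sin(n'x) dx = ∫_0^π cos(nx)cos(n'x) dx = 0; and by product-to-sum, ∫_0^π sin(nx)cos(n'x) dx = ½∫_0^π [sin((n+n')x) + sin((n−n')x)] dx, which is 0 when n+n' is even and 2n/(n²−n'²) when n+n' is odd (it need not vanish on (0, π)).
  u² squared terms: (2)²·∫cos(4x)² dx = 4·π/2 = 2*π.
  So ∫_0^π u² dx = 2*π.
  (u')² squared terms: (-8)²·∫sin(4x)² dx = 64·π/2 = 32*π.
  So ∫_0^π (u')² dx = 32*π.
||u||_{H^1}^2 = (2*π) + (32*π) = 34*π.


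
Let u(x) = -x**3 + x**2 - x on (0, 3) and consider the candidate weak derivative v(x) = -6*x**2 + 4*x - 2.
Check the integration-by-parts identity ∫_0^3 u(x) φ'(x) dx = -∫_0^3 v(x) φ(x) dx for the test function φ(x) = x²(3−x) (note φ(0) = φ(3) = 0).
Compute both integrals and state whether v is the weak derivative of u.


LHS = 1107/20, RHS = 1107/10. No, v is not the weak derivative of u.

u(x) = -x**3 + x**2 - x, classical derivative u'(x) = -3*x**2 + 2*x - 1.
φ(x) = x²(3−x), so φ'(x) = 3*x*(2 - x).
Note φ(0) = φ(3) = 0, so the boundary term u·φ vanishes.
LHS = ∫_0^3 u(x) φ'(x) dx = ∫_0^3 (3*x^5 - 9*x^4 + 9*x^3 - 6*x^2) dx. Term by term:
  ∫_0^3 3*x^5 dx = 729/2;  ∫_0^3 -9*x^4 dx = -2187/5;  ∫_0^3 9*x^3 dx = 729/4;
  ∫_0^3 -6*x^2 dx = -54.
Sum: 729/2 − 2187/5 + 729/4 − 54 = 1107/20.
So LHS = 1107/20.
∫_0^3 v(x) φ(x) dx = ∫_0^3 (6*x^5 - 22*x^4 + 14*x^3 - 6*x^2) dx. Term by term:
  ∫_0^3 6*x^5 dx = 729;  ∫_0^3 -22*x^4 dx = -5346/5;  ∫_0^3 14*x^3 dx = 567/2;
  ∫_0^3 -6*x^2 dx = -54.
Sum: 729 − 5346/5 + 567/2 − 54 = -1107/10.
So RHS = -∫_0^3 v(x) φ(x) dx = 1107/10.
LHS − RHS = -1107/20 ≠ 0, so the identity fails.
(For a valid weak derivative the identity must hold for EVERY test function, in particular this one. The failure shows v is NOT the weak derivative of u.)
Correct weak derivative would be u'(x) = -3*x**2 + 2*x - 1.


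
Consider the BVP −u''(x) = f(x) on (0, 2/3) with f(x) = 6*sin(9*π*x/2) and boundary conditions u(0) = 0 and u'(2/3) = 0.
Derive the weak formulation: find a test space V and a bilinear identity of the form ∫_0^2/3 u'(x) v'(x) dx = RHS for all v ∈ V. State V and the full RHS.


V = {v ∈ H^1(0, 2/3) : v(0) = 0} (test functions vanish at x = 0 where u is specified); weak form: ∫_0^2/3 u'v' dx = ∫_0^2/3 (6*sin(9*π*x/2)) v dx for all v ∈ V.

Multiply both sides by a test function v and integrate from 0 to 2/3:
  ∫_0^2/3 −u''(x) v(x) dx = ∫_0^2/3 f(x) v(x) dx.
Integrate the LHS by parts once:
  ∫_0^2/3 −u'' v dx = −[u'(x) v(x)]_0^2/3 + ∫_0^2/3 u'(x) v'(x) dx.
Thus ∫_0^2/3 u'(x) v'(x) dx = ∫_0^2/3 f(x) v(x) dx + [u'(x) v(x)]_0^2/3.
Choose V so that boundary terms are either known or forced to vanish.
Mixed BC: u(0) = 0 (Dirichlet) and u'(2/3) = 0 (Neumann). Define V = {v ∈ H^1(0, 2/3) : v(0) = 0}. Then [u' v]_0^2/3 = u'(2/3)·v(2/3) − u'(0)·0 = 0.
Weak formulation: find u (satisfying any essential BC) such that ∫_0^2/3 u'(x) v'(x) dx = ∫_0^2/3 f v dx for all v ∈ V (Dirichlet at 0 absorbed into V; the Neumann datum at x = 2/3 is zero, so no boundary term remains).
Substituting f(x) = 6*sin(9*π*x/2), the right-hand side is ∫_0^2/3 (6*sin(9*π*x/2)) v dx.


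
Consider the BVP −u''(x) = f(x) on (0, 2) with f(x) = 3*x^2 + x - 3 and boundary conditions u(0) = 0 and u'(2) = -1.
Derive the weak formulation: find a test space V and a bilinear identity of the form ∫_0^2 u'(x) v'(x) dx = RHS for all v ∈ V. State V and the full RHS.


V = {v ∈ H^1(0, 2) : v(0) = 0} (test functions vanish at x = 0 where u is specified); weak form: ∫_0^2 u'v' dx = ∫_0^2 (3*x^2 + x - 3) v dx − v(2) for all v ∈ V.

Multiply both sides by a test function v and integrate from 0 to 2:
  ∫_0^2 −u''(x) v(x) dx = ∫_0^2 f(x) v(x) dx.
Integrate the LHS by parts once:
  ∫_0^2 −u'' v dx = −[u'(x) v(x)]_0^2 + ∫_0^2 u'(x) v'(x) dx.
Thus ∫_0^2 u'(x) v'(x) dx = ∫_0^2 f(x) v(x) dx + [u'(x) v(x)]_0^2.
Choose V so that boundary terms are either known or forced to vanish.
Mixed BC: u(0) = 0 (Dirichlet) and u'(2) = -1 (Neumann). Define V = {v ∈ H^1(0, 2) : v(0) = 0}. Then [u' v]_0^2 = u'(2)·v(2) − u'(0)·0 = − v(2).
Weak formulation: find u (satisfying any essential BC) such that ∫_0^2 u'(x) v'(x) dx = ∫_0^2 f v dx − v(2) for all v ∈ V (Dirichlet at 0 absorbed into V; Neumann datum at x = 2 contributes the boundary term).
Substituting f(x) = 3*x^2 + x - 3, the right-hand side is ∫_0^2 (3*x^2 + x - 3) v dx − v(2).


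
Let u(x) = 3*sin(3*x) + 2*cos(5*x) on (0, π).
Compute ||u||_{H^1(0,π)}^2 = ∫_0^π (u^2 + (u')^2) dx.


||u||_{H^1(0,π)}^2 = 97*π

u'(x) = -10*sin(5*x) + 9*cos(3*x).
Expand u² and (u')² and integrate term by term on (0, π), using: for integers n ≥ 1, ∫_0^π sin²(nx) dx = ∫_0^π cos²(nx) dx = π/2; for n ≠ n', ∫_0^π sin(nx)sin(n'x) dx = ∫_0^π cos(nx)cos(n'x) dx = 0; and by product-to-sum, ∫_0^π sin(nx)cos(n'x) dx = ½∫_0^π [sin((n+n')x) + sin((n−n')x)] dx, which is 0 when n+n' is even and 2n/(n²−n'²) when n+n' is odd (it need not vanish on (0, π)).
  u² squared terms: (2)²·∫cos(5x)² dx = 4·π/2 = 2*π;  (3)²·∫sin(3x)² dx = 9·π/2 = 9*π/2.
  u² cross terms: 2·(2)·(3)·∫cos(5x)·sin(3x) dx = 12·(0) = 0.
  So ∫_0^π u² dx = 2*π + 9*π/2 + 0 = 13*π/2.
  (u')² squared terms: (-10)²·∫sin(5x)² dx = 100·π/2 = 50*π;  (9)²·∫cos(3x)² dx = 81·π/2 = 81*π/2.
  (u')² cross terms: 2·(-10)·(9)·∫sin(5x)·cos(3x) dx = -180·(0) = 0.
  So ∫_0^π (u')² dx = 50*π + 81*π/2 + 0 = 181*π/2.
||u||_{H^1}^2 = (13*π/2) + (181*π/2) = 97*π.


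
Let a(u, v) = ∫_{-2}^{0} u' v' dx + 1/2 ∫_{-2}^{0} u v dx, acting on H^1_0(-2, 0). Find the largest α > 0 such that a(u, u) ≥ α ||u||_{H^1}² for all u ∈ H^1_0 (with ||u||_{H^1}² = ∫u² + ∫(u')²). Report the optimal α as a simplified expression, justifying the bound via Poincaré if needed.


α = (2 + π^2)/(4 + π^2)

Coercivity of a(·,·) on H^1_0(-2, 0) means a(u, u) ≥ α ||u||_{H^1}² for every u ∈ H^1_0.
The interval has length L = 2, and Poincaré/coercivity depend only on L. Here a(u, u) = ∫(u')² + (1/2)·∫u².
Here 0 < c = 1/2 < 1. The condition a(u,u) ≥ α||u||_{H^1}² reads (1−α)∫(u')² ≥ (α−c)∫u². Any admissible α is ≤ 1 (rapidly oscillating u have ∫u²/∫(u')² → 0), and α = 1 would force 0 ≥ (1−c)∫u², impossible since c < 1; so 1−α > 0. By the sharp Poincaré inequality on H^1_0 of an interval of length L, ∫(u')² ≥ (π/L)²∫u² with equality for the first sine mode sin(π(x−x₀)/L) (x₀ the left endpoint), so the inequality holds for all u iff (1−α)(π/L)² ≥ α − c, i.e. α ≤ ((π/L)² + c)/((π/L)² + 1) = (1 + c(L/π)²)/(1 + (L/π)²). With (π/L)² = π^2/4 and c = 1/2, the largest admissible constant is α = ((π/L)² + c)/((π/L)² + 1).
Simplifying, α = (2 + π^2)/(4 + π^2).


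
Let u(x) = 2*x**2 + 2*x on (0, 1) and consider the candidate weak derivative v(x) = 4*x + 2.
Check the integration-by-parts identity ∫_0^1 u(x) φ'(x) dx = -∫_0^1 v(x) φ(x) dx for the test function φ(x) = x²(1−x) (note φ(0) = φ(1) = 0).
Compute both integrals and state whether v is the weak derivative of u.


LHS = -11/30, RHS = -11/30. Yes, v = u' weakly.

u(x) = 2*x**2 + 2*x, classical derivative u'(x) = 4*x + 2.
φ(x) = x²(1−x), so φ'(x) = x*(2 - 3*x).
Note φ(0) = φ(1) = 0, so the boundary term u·φ vanishes.
LHS = ∫_0^1 u(x) φ'(x) dx = ∫_0^1 (-6*x^4 - 2*x^3 + 4*x^2) dx. Term by term:
  ∫_0^1 -6*x^4 dx = -6/5;  ∫_0^1 -2*x^3 dx = -1/2;  ∫_0^1 4*x^2 dx = 4/3.
Sum: -6/5 − 1/2 + 4/3 = -11/30.
So LHS = -11/30.
∫_0^1 v(x) φ(x) dx = ∫_0^1 (-4*x^4 + 2*x^3 + 2*x^2) dx. Term by term:
  ∫_0^1 -4*x^4 dx = -4/5;  ∫_0^1 2*x^3 dx = 1/2;  ∫_0^1 2*x^2 dx = 2/3.
Sum: -4/5 + 1/2 + 2/3 = 11/30.
So RHS = -∫_0^1 v(x) φ(x) dx = -11/30.
LHS = RHS, so the identity holds for this test φ.
Moreover u is smooth here and v(x) = u'(x) = 4*x + 2 pointwise, so the identity holds for every test function. Hence v is the weak derivative of u.


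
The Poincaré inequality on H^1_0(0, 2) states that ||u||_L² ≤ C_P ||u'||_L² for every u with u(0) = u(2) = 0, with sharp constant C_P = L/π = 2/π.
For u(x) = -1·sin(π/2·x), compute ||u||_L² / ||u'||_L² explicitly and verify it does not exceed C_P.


||u||_L² / ||u'||_L² = 2/π = C_P.

u(x) = -1·sin(π/2·x), so u'(x) = -π*cos(π*x/2)/2.
Writing u(x) = A·sin(kπx/L) with A = -1 and k = 1, use ∫_0^L sin²(kπx/L) dx = L/2 and ∫_0^L cos²(kπx/L) dx = L/2.
u² = 1·sin²(π/2·x) and (u')² = π^2/4·cos²(π/2·x), and each of sin², cos² integrates to L/2 = 1 over (0, 2).
∫_0^2 u² dx = 1, so ||u||_L² = 1.
∫_0^2 (u')² dx = π^2/4, so ||u'||_L² = π/2.
Ratio ||u||_L² / ||u'||_L² = 2/π.
Sharp Poincaré constant on H^1_0(0, 2) is C_P = L/π = 2/π, achieved by sin(π/2·x).
This is the k = 1 eigenfunction (up to amplitude), so the ratio equals the sharp Poincaré constant exactly.


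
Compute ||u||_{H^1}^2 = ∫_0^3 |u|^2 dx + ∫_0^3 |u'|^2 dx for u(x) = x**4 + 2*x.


||u||_{H^1}^2 = 56307/7

The H^1 norm (squared) on an interval (0, L) is
  ||u||_{H^1}^2 = ∫_0^L u(x)^2 dx + ∫_0^L u'(x)^2 dx.
Compute u'(x) = 4*x**3 + 2.
Then u(x)^2 = x**8 + 4*x**5 + 4*x**2 and u'(x)^2 = 16*x**6 + 16*x**3 + 4.
Integrate each monomial from 0 to 3 using ∫_0^3 c·x^n dx = c·3^(n+1)/(n+1):
  ∫_0^3 u(x)^2 dx = ∫_0^3 (x^8 + 4*x^5 + 4*x^2) dx. Term by term:
    ∫_0^3 x^8 dx = 2187;  ∫_0^3 4*x^5 dx = 486;  ∫_0^3 4*x^2 dx = 36.
  Sum: 2187 + 486 + 36 = 2709.
  ∫_0^3 u'(x)^2 dx = ∫_0^3 (16*x^6 + 16*x^3 + 4) dx. Term by term:
    ∫_0^3 16*x^6 dx = 34992/7;  ∫_0^3 16*x^3 dx = 324;  ∫_0^3 4 dx = 12.
  Sum: 34992/7 + 324 + 12 = 37344/7.
Adding: ||u||_{H^1}^2 = 2709 + 37344/7 = 56307/7.


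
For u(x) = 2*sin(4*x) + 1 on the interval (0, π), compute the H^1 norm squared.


||u||_{H^1(0,π)}^2 = 35*π

u'(x) = 8*cos(4*x).
Expand u² and (u')² and integrate term by term on (0, π), using: for integers n ≥ 1, ∫_0^π sin²(nx) dx = ∫_0^π cos²(nx) dx = π/2; for n ≠ n', ∫_0^π sin(nx)sin(n'x) dx = ∫_0^π cos(nx)cos(n'x) dx = 0; and by product-to-sum, ∫_0^π sin(nx)cos(n'x) dx = ½∫_0^π [sin((n+n')x) + sin((n−n')x)] dx, which is 0 when n+n' is even and 2n/(n²−n'²) when n+n' is odd (it need not vanish on (0, π)). For the constant mode: ∫_0^π 1 dx = π, ∫_0^π cos(nx) dx = 0, ∫_0^π sin(nx) dx = (1−(−1)^n)/n.
  u² squared terms: (1)²·∫1 dx = 1·π = π;  (2)²·∫sin(4x)² dx = 4·π/2 = 2*π.
  u² cross terms: 2·(1)·(2)·∫1·sin(4x) dx = 4·(0) = 0.
  So ∫_0^π u² dx = π + 2*π + 0 = 3*π.
  (u')² squared terms: (8)²·∫cos(4x)² dx = 64·π/2 = 32*π.
  So ∫_0^π (u')² dx = 32*π.
||u||_{H^1}^2 = (3*π) + (32*π) = 35*π.


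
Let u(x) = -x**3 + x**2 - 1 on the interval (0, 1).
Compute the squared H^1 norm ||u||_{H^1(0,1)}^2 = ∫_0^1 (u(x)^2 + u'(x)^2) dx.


||u||_{H^1}^2 = 41/42

The H^1 norm (squared) on an interval (0, L) is
  ||u||_{H^1}^2 = ∫_0^L u(x)^2 dx + ∫_0^L u'(x)^2 dx.
Compute u'(x) = -3*x**2 + 2*x.
Then u(x)^2 = x**6 - 2*x**5 + x**4 + 2*x**3 - 2*x**2 + 1 and u'(x)^2 = 9*x**4 - 12*x**3 + 4*x**2.
Integrate each monomial from 0 to 1 using ∫_0^1 c·x^n dx = c·1^(n+1)/(n+1):
  ∫_0^1 u(x)^2 dx = ∫_0^1 (x^6 - 2*x^5 + x^4 + 2*x^3 - 2*x^2 + 1) dx. Term by term:
    ∫_0^1 x^6 dx = 1/7;  ∫_0^1 -2*x^5 dx = -1/3;  ∫_0^1 x^4 dx = 1/5;
    ∫_0^1 2*x^3 dx = 1/2;  ∫_0^1 -2*x^2 dx = -2/3;  ∫_0^1 1 dx = 1.
  Sum: 1/7 − 1/3 + 1/5 + 1/2 − 2/3 + 1 = 59/70.
  ∫_0^1 u'(x)^2 dx = ∫_0^1 (9*x^4 - 12*x^3 + 4*x^2) dx. Term by term:
    ∫_0^1 9*x^4 dx = 9/5;  ∫_0^1 -12*x^3 dx = -3;  ∫_0^1 4*x^2 dx = 4/3.
  Sum: 9/5 − 3 + 4/3 = 2/15.
Adding: ||u||_{H^1}^2 = 59/70 + 2/15 = 41/42.


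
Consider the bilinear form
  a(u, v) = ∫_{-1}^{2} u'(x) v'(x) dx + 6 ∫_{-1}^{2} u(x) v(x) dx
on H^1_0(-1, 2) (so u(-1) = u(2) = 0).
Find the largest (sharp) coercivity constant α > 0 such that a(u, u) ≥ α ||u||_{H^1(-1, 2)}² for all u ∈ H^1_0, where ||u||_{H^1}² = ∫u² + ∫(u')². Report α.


α = 1

Coercivity of a(·,·) on H^1_0(-1, 2) means a(u, u) ≥ α ||u||_{H^1}² for every u ∈ H^1_0.
The interval has length L = 3, and Poincaré/coercivity depend only on L. Here a(u, u) = ∫(u')² + (6)·∫u².
Here c = 6 ≥ 1, so a(u,u) = ∫(u')² + c∫u² ≥ ∫(u')² + ∫u² = ||u||_{H^1}², i.e. α = 1 works. No larger α is possible: a(u,u) ≥ α||u||_{H^1}² means (1−α)∫(u')² ≥ (α−c)∫u², and for the modes u_n = sin(nπ(x−x₀)/L) (x₀ the left endpoint) one has ∫u_n²/∫(u_n')² = (L/(nπ))² → 0, so a(u_n,u_n)/||u_n||_{H^1}² → 1. Hence the optimal constant is α = 1.
Therefore α = 1.


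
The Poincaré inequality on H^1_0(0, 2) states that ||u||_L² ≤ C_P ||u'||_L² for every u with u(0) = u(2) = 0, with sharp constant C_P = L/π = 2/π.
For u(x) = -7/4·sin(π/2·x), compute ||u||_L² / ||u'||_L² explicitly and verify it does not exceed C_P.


||u||_L² / ||u'||_L² = 2/π = C_P.

u(x) = -7/4·sin(π/2·x), so u'(x) = -7*π*cos(π*x/2)/8.
Writing u(x) = A·sin(kπx/L) with A = -7/4 and k = 1, use ∫_0^L sin²(kπx/L) dx = L/2 and ∫_0^L cos²(kπx/L) dx = L/2.
u² = 49/16·sin²(π/2·x) and (u')² = 49*π^2/64·cos²(π/2·x), and each of sin², cos² integrates to L/2 = 1 over (0, 2).
∫_0^2 u² dx = 49/16, so ||u||_L² = 7/4.
∫_0^2 (u')² dx = 49*π^2/64, so ||u'||_L² = 7*π/8.
Ratio ||u||_L² / ||u'||_L² = 2/π.
Sharp Poincaré constant on H^1_0(0, 2) is C_P = L/π = 2/π, achieved by sin(π/2·x).
This is the k = 1 eigenfunction (up to amplitude), so the ratio equals the sharp Poincaré constant exactly.


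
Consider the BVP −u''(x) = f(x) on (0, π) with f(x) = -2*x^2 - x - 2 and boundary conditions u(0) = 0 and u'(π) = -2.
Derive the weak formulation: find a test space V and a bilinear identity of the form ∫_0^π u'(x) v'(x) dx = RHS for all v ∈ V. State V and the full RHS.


V = {v ∈ H^1(0, π) : v(0) = 0} (test functions vanish at x = 0 where u is specified); weak form: ∫_0^π u'v' dx = ∫_0^π (-2*x^2 - x - 2) v dx − 2·v(π) for all v ∈ V.

Multiply both sides by a test function v and integrate from 0 to π:
  ∫_0^π −u''(x) v(x) dx = ∫_0^π f(x) v(x) dx.
Integrate the LHS by parts once:
  ∫_0^π −u'' v dx = −[u'(x) v(x)]_0^π + ∫_0^π u'(x) v'(x) dx.
Thus ∫_0^π u'(x) v'(x) dx = ∫_0^π f(x) v(x) dx + [u'(x) v(x)]_0^π.
Choose V so that boundary terms are either known or forced to vanish.
Mixed BC: u(0) = 0 (Dirichlet) and u'(π) = -2 (Neumann). Define V = {v ∈ H^1(0, π) : v(0) = 0}. Then [u' v]_0^π = u'(π)·v(π) − u'(0)·0 = − 2·v(π).
Weak formulation: find u (satisfying any essential BC) such that ∫_0^π u'(x) v'(x) dx = ∫_0^π f v dx − 2·v(π) for all v ∈ V (Dirichlet at 0 absorbed into V; Neumann datum at x = π contributes the boundary term).
Substituting f(x) = -2*x^2 - x - 2, the right-hand side is ∫_0^π (-2*x^2 - x - 2) v dx − 2·v(π).


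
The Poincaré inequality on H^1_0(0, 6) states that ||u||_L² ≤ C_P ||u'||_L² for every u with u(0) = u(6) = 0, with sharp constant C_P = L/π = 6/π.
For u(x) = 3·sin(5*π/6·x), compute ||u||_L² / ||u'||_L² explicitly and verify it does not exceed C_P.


||u||_L² / ||u'||_L² = 6/(5*π) < C_P = 6/π.

u(x) = 3·sin(5*π/6·x), so u'(x) = 5*π*cos(5*π*x/6)/2.
Writing u(x) = A·sin(kπx/L) with A = 3 and k = 5, use ∫_0^L sin²(kπx/L) dx = L/2 and ∫_0^L cos²(kπx/L) dx = L/2.
u² = 9·sin²(5*π/6·x) and (u')² = 25*π^2/4·cos²(5*π/6·x), and each of sin², cos² integrates to L/2 = 3 over (0, 6).
∫_0^6 u² dx = 27, so ||u||_L² = 3*sqrt(3).
∫_0^6 (u')² dx = 75*π^2/4, so ||u'||_L² = 5*sqrt(3)*π/2.
Ratio ||u||_L² / ||u'||_L² = 6/(5*π).
Sharp Poincaré constant on H^1_0(0, 6) is C_P = L/π = 6/π, achieved by sin(π/6·x).
This is the k = 5 harmonic; the ratio L/(kπ) is strictly less than C_P = L/π, consistent with the sharp inequality ||u||_L² ≤ C_P ||u'||_L².


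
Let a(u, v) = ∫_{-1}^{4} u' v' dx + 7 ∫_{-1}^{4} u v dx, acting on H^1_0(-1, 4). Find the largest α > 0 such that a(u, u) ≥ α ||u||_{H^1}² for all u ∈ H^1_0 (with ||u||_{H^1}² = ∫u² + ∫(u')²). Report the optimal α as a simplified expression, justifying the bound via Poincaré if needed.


α = 1

Coercivity of a(·,·) on H^1_0(-1, 4) means a(u, u) ≥ α ||u||_{H^1}² for every u ∈ H^1_0.
The interval has length L = 5, and Poincaré/coercivity depend only on L. Here a(u, u) = ∫(u')² + (7)·∫u².
Here c = 7 ≥ 1, so a(u,u) = ∫(u')² + c∫u² ≥ ∫(u')² + ∫u² = ||u||_{H^1}², i.e. α = 1 works. No larger α is possible: a(u,u) ≥ α||u||_{H^1}² means (1−α)∫(u')² ≥ (α−c)∫u², and for the modes u_n = sin(nπ(x−x₀)/L) (x₀ the left endpoint) one has ∫u_n²/∫(u_n')² = (L/(nπ))² → 0, so a(u_n,u_n)/||u_n||_{H^1}² → 1. Hence the optimal constant is α = 1.
Therefore α = 1.


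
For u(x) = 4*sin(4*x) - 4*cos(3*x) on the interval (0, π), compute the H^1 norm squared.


||u||_{H^1(0,π)}^2 = -2560/7 + 216*π

u'(x) = 12*sin(3*x) + 16*cos(4*x).
Expand u² and (u')² and integrate term by term on (0, π), using: for integers n ≥ 1, ∫_0^π sin²(nx) dx = ∫_0^π cos²(nx) dx = π/2; for n ≠ n', ∫_0^π sin(nx)sin(n'x) dx = ∫_0^π cos(nx)cos(n'x) dx = 0; and by product-to-sum, ∫_0^π sin(nx)cos(n'x) dx = ½∫_0^π [sin((n+n')x) + sin((n−n')x)] dx, which is 0 when n+n' is even and 2n/(n²−n'²) when n+n' is odd (it need not vanish on (0, π)).
  u² squared terms: (-4)²·∫cos(3x)² dx = 16·π/2 = 8*π;  (4)²·∫sin(4x)² dx = 16·π/2 = 8*π.
  u² cross terms: 2·(-4)·(4)·∫cos(3x)·sin(4x) dx = -32·(8/7) = -256/7.
  So ∫_0^π u² dx = 8*π + 8*π − 256/7 = -256/7 + 16*π.
  (u')² squared terms: (12)²·∫sin(3x)² dx = 144·π/2 = 72*π;  (16)²·∫cos(4x)² dx = 256·π/2 = 128*π.
  (u')² cross terms: 2·(12)·(16)·∫sin(3x)·cos(4x) dx = 384·(-6/7) = -2304/7.
  So ∫_0^π (u')² dx = 72*π + 128*π − 2304/7 = -2304/7 + 200*π.
||u||_{H^1}^2 = (-256/7 + 16*π) + (-2304/7 + 200*π) = -2560/7 + 216*π.


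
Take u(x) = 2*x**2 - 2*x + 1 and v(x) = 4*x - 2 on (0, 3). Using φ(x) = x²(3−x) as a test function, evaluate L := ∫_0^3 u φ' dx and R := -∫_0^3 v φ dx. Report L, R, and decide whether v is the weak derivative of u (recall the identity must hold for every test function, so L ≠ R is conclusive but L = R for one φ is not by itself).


LHS = -351/10, RHS = -351/10. Yes, v = u' weakly.

u(x) = 2*x**2 - 2*x + 1, classical derivative u'(x) = 4*x - 2.
φ(x) = x²(3−x), so φ'(x) = 3*x*(2 - x).
Note φ(0) = φ(3) = 0, so the boundary term u·φ vanishes.
LHS = ∫_0^3 u(x) φ'(x) dx = ∫_0^3 (-6*x^4 + 18*x^3 - 15*x^2 + 6*x) dx. Term by term:
  ∫_0^3 -6*x^4 dx = -1458/5;  ∫_0^3 18*x^3 dx = 729/2;  ∫_0^3 -15*x^2 dx = -135;
  ∫_0^3 6*x dx = 27.
Sum: -1458/5 + 729/2 − 135 + 27 = -351/10.
So LHS = -351/10.
∫_0^3 v(x) φ(x) dx = ∫_0^3 (-4*x^4 + 14*x^3 - 6*x^2) dx. Term by term:
  ∫_0^3 -4*x^4 dx = -972/5;  ∫_0^3 14*x^3 dx = 567/2;  ∫_0^3 -6*x^2 dx = -54.
Sum: -972/5 + 567/2 − 54 = 351/10.
So RHS = -∫_0^3 v(x) φ(x) dx = -351/10.
LHS = RHS, so the identity holds for this test φ.
Moreover u is smooth here and v(x) = u'(x) = 4*x - 2 pointwise, so the identity holds for every test function. Hence v is the weak derivative of u.


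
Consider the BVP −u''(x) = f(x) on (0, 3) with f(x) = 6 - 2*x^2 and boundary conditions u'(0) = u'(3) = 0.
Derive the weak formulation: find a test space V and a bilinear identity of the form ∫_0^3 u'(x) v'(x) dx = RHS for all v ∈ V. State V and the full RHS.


V = H^1(0, 3) (no boundary constraint on v; u is determined up to an additive constant); weak form: ∫_0^3 u'v' dx = ∫_0^3 (6 - 2*x^2) v dx for all v ∈ V.

Multiply both sides by a test function v and integrate from 0 to 3:
  ∫_0^3 −u''(x) v(x) dx = ∫_0^3 f(x) v(x) dx.
Integrate the LHS by parts once:
  ∫_0^3 −u'' v dx = −[u'(x) v(x)]_0^3 + ∫_0^3 u'(x) v'(x) dx.
Thus ∫_0^3 u'(x) v'(x) dx = ∫_0^3 f(x) v(x) dx + [u'(x) v(x)]_0^3.
Choose V so that boundary terms are either known or forced to vanish.
u has homogeneous Neumann: u'(0) = u'(3) = 0. So [u' v]_0^3 = 0·v(3) − 0·v(0) = 0 for any v; take V = H^1(0, 3).
Weak formulation: find u (satisfying any essential BC) such that ∫_0^3 u'(x) v'(x) dx = ∫_0^3 f v dx for all v ∈ V (homogeneous Neumann, so boundary terms vanish).
Substituting f(x) = 6 - 2*x^2, the right-hand side is ∫_0^3 (6 - 2*x^2) v dx.
Compatibility check (pure Neumann): taking v ≡ 1 ∈ V gives 0 = ∫_0^3 f dx + (0) − (0), i.e. ∫_0^3 f dx must equal u'(0) − u'(3) = 0. Indeed ∫_0^3 (6 - 2*x^2) dx = 0, so the data are compatible. The solution is then unique only up to an additive constant (fix it e.g. by requiring ∫_0^3 u dx = 0).


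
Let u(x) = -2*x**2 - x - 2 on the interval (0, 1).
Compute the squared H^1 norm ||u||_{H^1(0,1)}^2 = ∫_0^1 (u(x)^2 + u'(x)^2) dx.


||u||_{H^1}^2 = 317/15

The H^1 norm (squared) on an interval (0, L) is
  ||u||_{H^1}^2 = ∫_0^L u(x)^2 dx + ∫_0^L u'(x)^2 dx.
Compute u'(x) = -4*x - 1.
Then u(x)^2 = 4*x**4 + 4*x**3 + 9*x**2 + 4*x + 4 and u'(x)^2 = 16*x**2 + 8*x + 1.
Integrate each monomial from 0 to 1 using ∫_0^1 c·x^n dx = c·1^(n+1)/(n+1):
  ∫_0^1 u(x)^2 dx = ∫_0^1 (4*x^4 + 4*x^3 + 9*x^2 + 4*x + 4) dx. Term by term:
    ∫_0^1 4*x^4 dx = 4/5;  ∫_0^1 4*x^3 dx = 1;  ∫_0^1 9*x^2 dx = 3;
    ∫_0^1 4*x dx = 2;  ∫_0^1 4 dx = 4.
  Sum: 4/5 + 1 + 3 + 2 + 4 = 54/5.
  ∫_0^1 u'(x)^2 dx = ∫_0^1 (16*x^2 + 8*x + 1) dx. Term by term:
    ∫_0^1 16*x^2 dx = 16/3;  ∫_0^1 8*x dx = 4;  ∫_0^1 1 dx = 1.
  Sum: 16/3 + 4 + 1 = 31/3.
Adding: ||u||_{H^1}^2 = 54/5 + 31/3 = 317/15.


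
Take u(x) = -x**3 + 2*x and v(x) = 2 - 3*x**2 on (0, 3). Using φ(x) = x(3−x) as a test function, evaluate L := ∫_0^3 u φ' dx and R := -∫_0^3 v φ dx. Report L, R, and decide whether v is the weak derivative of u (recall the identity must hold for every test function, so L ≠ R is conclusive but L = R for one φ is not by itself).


LHS = 549/20, RHS = 549/20. Yes, v = u' weakly.

u(x) = -x**3 + 2*x, classical derivative u'(x) = 2 - 3*x**2.
φ(x) = x(3−x), so φ'(x) = 3 - 2*x.
Note φ(0) = φ(3) = 0, so the boundary term u·φ vanishes.
LHS = ∫_0^3 u(x) φ'(x) dx = ∫_0^3 (2*x^4 - 3*x^3 - 4*x^2 + 6*x) dx. Term by term:
  ∫_0^3 2*x^4 dx = 486/5;  ∫_0^3 -3*x^3 dx = -243/4;  ∫_0^3 -4*x^2 dx = -36;
  ∫_0^3 6*x dx = 27.
Sum: 486/5 − 243/4 − 36 + 27 = 549/20.
So LHS = 549/20.
∫_0^3 v(x) φ(x) dx = ∫_0^3 (3*x^4 - 9*x^3 - 2*x^2 + 6*x) dx. Term by term:
  ∫_0^3 3*x^4 dx = 729/5;  ∫_0^3 -9*x^3 dx = -729/4;  ∫_0^3 -2*x^2 dx = -18;
  ∫_0^3 6*x dx = 27.
Sum: 729/5 − 729/4 − 18 + 27 = -549/20.
So RHS = -∫_0^3 v(x) φ(x) dx = 549/20.
LHS = RHS, so the identity holds for this test φ.
Moreover u is smooth here and v(x) = u'(x) = 2 - 3*x**2 pointwise, so the identity holds for every test function. Hence v is the weak derivative of u.


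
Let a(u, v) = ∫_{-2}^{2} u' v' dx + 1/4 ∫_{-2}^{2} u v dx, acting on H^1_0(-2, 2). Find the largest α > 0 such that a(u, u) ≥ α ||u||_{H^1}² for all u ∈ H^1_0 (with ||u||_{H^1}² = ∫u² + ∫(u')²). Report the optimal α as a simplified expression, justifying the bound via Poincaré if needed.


α = (4 + π^2)/(π^2 + 16)

Coercivity of a(·,·) on H^1_0(-2, 2) means a(u, u) ≥ α ||u||_{H^1}² for every u ∈ H^1_0.
The interval has length L = 4, and Poincaré/coercivity depend only on L. Here a(u, u) = ∫(u')² + (1/4)·∫u².
Here 0 < c = 1/4 < 1. The condition a(u,u) ≥ α||u||_{H^1}² reads (1−α)∫(u')² ≥ (α−c)∫u². Any admissible α is ≤ 1 (rapidly oscillating u have ∫u²/∫(u')² → 0), and α = 1 would force 0 ≥ (1−c)∫u², impossible since c < 1; so 1−α > 0. By the sharp Poincaré inequality on H^1_0 of an interval of length L, ∫(u')² ≥ (π/L)²∫u² with equality for the first sine mode sin(π(x−x₀)/L) (x₀ the left endpoint), so the inequality holds for all u iff (1−α)(π/L)² ≥ α − c, i.e. α ≤ ((π/L)² + c)/((π/L)² + 1) = (1 + c(L/π)²)/(1 + (L/π)²). With (π/L)² = π^2/16 and c = 1/4, the largest admissible constant is α = ((π/L)² + c)/((π/L)² + 1).
Simplifying, α = (4 + π^2)/(π^2 + 16).


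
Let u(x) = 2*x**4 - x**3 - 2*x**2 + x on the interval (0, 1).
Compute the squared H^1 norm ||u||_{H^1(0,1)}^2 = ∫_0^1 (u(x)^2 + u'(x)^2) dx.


||u||_{H^1}^2 = 307/630

The H^1 norm (squared) on an interval (0, L) is
  ||u||_{H^1}^2 = ∫_0^L u(x)^2 dx + ∫_0^L u'(x)^2 dx.
Compute u'(x) = 8*x**3 - 3*x**2 - 4*x + 1.
Then u(x)^2 = 4*x**8 - 4*x**7 - 7*x**6 + 8*x**5 + 2*x**4 - 4*x**3 + x**2 and u'(x)^2 = 64*x**6 - 48*x**5 - 55*x**4 + 40*x**3 + 10*x**2 - 8*x + 1.
Integrate each monomial from 0 to 1 using ∫_0^1 c·x^n dx = c·1^(n+1)/(n+1):
  ∫_0^1 u(x)^2 dx = ∫_0^1 (4*x^8 - 4*x^7 - 7*x^6 + 8*x^5 + 2*x^4 - 4*x^3 + x^2) dx. Term by term:
    ∫_0^1 4*x^8 dx = 4/9;  ∫_0^1 -4*x^7 dx = -1/2;  ∫_0^1 -7*x^6 dx = -1;
    ∫_0^1 8*x^5 dx = 4/3;  ∫_0^1 2*x^4 dx = 2/5;  ∫_0^1 -4*x^3 dx = -1;
    ∫_0^1 x^2 dx = 1/3.
  Sum: 4/9 − 1/2 − 1 + 4/3 + 2/5 − 1 + 1/3 = 1/90.
  ∫_0^1 u'(x)^2 dx = ∫_0^1 (64*x^6 - 48*x^5 - 55*x^4 + 40*x^3 + 10*x^2 - 8*x + 1) dx. Term by term:
    ∫_0^1 64*x^6 dx = 64/7;  ∫_0^1 -48*x^5 dx = -8;  ∫_0^1 -55*x^4 dx = -11;
    ∫_0^1 40*x^3 dx = 10;  ∫_0^1 10*x^2 dx = 10/3;  ∫_0^1 -8*x dx = -4;
    ∫_0^1 1 dx = 1.
  Sum: 64/7 − 8 − 11 + 10 + 10/3 − 4 + 1 = 10/21.
Adding: ||u||_{H^1}^2 = 1/90 + 10/21 = 307/630.


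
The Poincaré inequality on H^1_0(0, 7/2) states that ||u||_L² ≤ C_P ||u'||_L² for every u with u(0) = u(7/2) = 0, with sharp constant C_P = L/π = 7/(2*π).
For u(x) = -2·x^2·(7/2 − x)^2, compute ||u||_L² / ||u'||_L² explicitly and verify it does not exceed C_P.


||u||_L² / ||u'||_L² = 7*sqrt(3)/12 < C_P = 7/(2*π).

u(x) = -2·x^2·(7/2 − x)^2, so u'(x) = x*(-8*x^2 + 42*x - 49).
u(x) = -2·x^2·(7/2 − x)^2 vanishes at x = 0 and x = 7/2, so u ∈ H^1_0(0, 7/2). Differentiate via the product rule and integrate the resulting polynomials term by term.
  ∫_0^7/2 u² dx = ∫_0^7/2 (4*x^8 - 56*x^7 + 294*x^6 - 686*x^5 + 2401*x^4/4) dx. Term by term:
    ∫_0^7/2 4*x^8 dx = 40353607/1152;  ∫_0^7/2 -56*x^7 dx = -40353607/256;  ∫_0^7/2 294*x^6 dx = 17294403/64;
    ∫_0^7/2 -686*x^5 dx = -40353607/192;  ∫_0^7/2 2401*x^4/4 dx = 40353607/640.
  Sum: 40353607/1152 − 40353607/256 + 17294403/64 − 40353607/192 + 40353607/640 = 5764801/11520.
  ∫_0^7/2 (u')² dx = ∫_0^7/2 (64*x^6 - 672*x^5 + 2548*x^4 - 4116*x^3 + 2401*x^2) dx. Term by term:
    ∫_0^7/2 64*x^6 dx = 117649/2;  ∫_0^7/2 -672*x^5 dx = -823543/4;  ∫_0^7/2 2548*x^4 dx = 10706059/40;
    ∫_0^7/2 -4116*x^3 dx = -2470629/16;  ∫_0^7/2 2401*x^2 dx = 823543/24.
  Sum: 117649/2 − 823543/4 + 10706059/40 − 2470629/16 + 823543/24 = 117649/240.
∫_0^7/2 u² dx = 5764801/11520, so ||u||_L² = 2401*sqrt(5)/240.
∫_0^7/2 (u')² dx = 117649/240, so ||u'||_L² = 343*sqrt(15)/60.
Ratio ||u||_L² / ||u'||_L² = 7*sqrt(3)/12.
Sharp Poincaré constant on H^1_0(0, 7/2) is C_P = L/π = 7/(2*π), achieved by sin(2*π/7·x).
A polynomial bump cannot attain the sharp Poincaré constant (only the first sine eigenfunction does), so the ratio is strictly less than C_P, consistent with ||u||_L² ≤ C_P ||u'||_L².


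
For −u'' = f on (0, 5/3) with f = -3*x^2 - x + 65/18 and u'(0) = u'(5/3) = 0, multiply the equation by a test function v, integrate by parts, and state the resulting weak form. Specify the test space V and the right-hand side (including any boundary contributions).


V = H^1(0, 5/3) (no boundary constraint on v; u is determined up to an additive constant); weak form: ∫_0^5/3 u'v' dx = ∫_0^5/3 (-3*x^2 - x + 65/18) v dx for all v ∈ V.

Multiply both sides by a test function v and integrate from 0 to 5/3:
  ∫_0^5/3 −u''(x) v(x) dx = ∫_0^5/3 f(x) v(x) dx.
Integrate the LHS by parts once:
  ∫_0^5/3 −u'' v dx = −[u'(x) v(x)]_0^5/3 + ∫_0^5/3 u'(x) v'(x) dx.
Thus ∫_0^5/3 u'(x) v'(x) dx = ∫_0^5/3 f(x) v(x) dx + [u'(x) v(x)]_0^5/3.
Choose V so that boundary terms are either known or forced to vanish.
u has homogeneous Neumann: u'(0) = u'(5/3) = 0. So [u' v]_0^5/3 = 0·v(5/3) − 0·v(0) = 0 for any v; take V = H^1(0, 5/3).
Weak formulation: find u (satisfying any essential BC) such that ∫_0^5/3 u'(x) v'(x) dx = ∫_0^5/3 f v dx for all v ∈ V (homogeneous Neumann, so boundary terms vanish).
Substituting f(x) = -3*x^2 - x + 65/18, the right-hand side is ∫_0^5/3 (-3*x^2 - x + 65/18) v dx.
Compatibility check (pure Neumann): taking v ≡ 1 ∈ V gives 0 = ∫_0^5/3 f dx + (0) − (0), i.e. ∫_0^5/3 f dx must equal u'(0) − u'(5/3) = 0. Indeed ∫_0^5/3 (-3*x^2 - x + 65/18) dx = 0, so the data are compatible. The solution is then unique only up to an additive constant (fix it e.g. by requiring ∫_0^5/3 u dx = 0).


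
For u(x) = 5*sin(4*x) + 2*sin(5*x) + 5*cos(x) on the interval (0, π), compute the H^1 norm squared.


||u||_{H^1(0,π)}^2 = 160/3 + 579*π/2

u'(x) = -5*sin(x) + 20*cos(4*x) + 10*cos(5*x).
Expand u² and (u')² and integrate term by term on (0, π), using: for integers n ≥ 1, ∫_0^π sin²(nx) dx = ∫_0^π cos²(nx) dx = π/2; for n ≠ n', ∫_0^π sin(nx)sin(n'x) dx = ∫_0^π cos(nx)cos(n'x) dx = 0; and by product-to-sum, ∫_0^π sin(nx)cos(n'x) dx = ½∫_0^π [sin((n+n')x) + sin((n−n')x)] dx, which is 0 when n+n' is even and 2n/(n²−n'²) when n+n' is odd (it need not vanish on (0, π)).
  u² squared terms: (2)²·∫sin(5x)² dx = 4·π/2 = 2*π;  (5)²·∫cos(x)² dx = 25·π/2 = 25*π/2;  (5)²·∫sin(4x)² dx = 25·π/2 = 25*π/2.
  u² cross terms: 2·(2)·(5)·∫sin(5x)·cos(x) dx = 20·(0) = 0;  2·(2)·(5)·∫sin(5x)·sin(4x) dx = 20·(0) = 0;  2·(5)·(5)·∫cos(x)·sin(4x) dx = 50·(8/15) = 80/3.
  So ∫_0^π u² dx = 2*π + 25*π/2 + 25*π/2 + 0 + 0 + 80/3 = 80/3 + 27*π.
  (u')² squared terms: (-5)²·∫sin(x)² dx = 25·π/2 = 25*π/2;  (10)²·∫cos(5x)² dx = 100·π/2 = 50*π;  (20)²·∫cos(4x)² dx = 400·π/2 = 200*π.
  (u')² cross terms: 2·(-5)·(10)·∫sin(x)·cos(5x) dx = -100·(0) = 0;  2·(-5)·(20)·∫sin(x)·cos(4x) dx = -200·(-2/15) = 80/3;  2·(10)·(20)·∫cos(5x)·cos(4x) dx = 400·(0) = 0.
  So ∫_0^π (u')² dx = 25*π/2 + 50*π + 200*π + 0 + 80/3 + 0 = 80/3 + 525*π/2.
||u||_{H^1}^2 = (80/3 + 27*π) + (80/3 + 525*π/2) = 160/3 + 579*π/2.


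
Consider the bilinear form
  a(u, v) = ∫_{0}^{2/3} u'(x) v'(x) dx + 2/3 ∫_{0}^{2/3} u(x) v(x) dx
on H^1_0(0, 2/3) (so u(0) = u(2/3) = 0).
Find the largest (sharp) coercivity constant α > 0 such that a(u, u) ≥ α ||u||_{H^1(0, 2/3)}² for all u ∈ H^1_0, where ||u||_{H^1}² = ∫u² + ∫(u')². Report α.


α = (8 + 27*π^2)/(3*(4 + 9*π^2))

Coercivity of a(·,·) on H^1_0(0, 2/3) means a(u, u) ≥ α ||u||_{H^1}² for every u ∈ H^1_0.
The interval has length L = 2/3, and Poincaré/coercivity depend only on L. Here a(u, u) = ∫(u')² + (2/3)·∫u².
Here 0 < c = 2/3 < 1. The condition a(u,u) ≥ α||u||_{H^1}² reads (1−α)∫(u')² ≥ (α−c)∫u². Any admissible α is ≤ 1 (rapidly oscillating u have ∫u²/∫(u')² → 0), and α = 1 would force 0 ≥ (1−c)∫u², impossible since c < 1; so 1−α > 0. By the sharp Poincaré inequality on H^1_0 of an interval of length L, ∫(u')² ≥ (π/L)²∫u² with equality for the first sine mode sin(π(x−x₀)/L) (x₀ the left endpoint), so the inequality holds for all u iff (1−α)(π/L)² ≥ α − c, i.e. α ≤ ((π/L)² + c)/((π/L)² + 1) = (1 + c(L/π)²)/(1 + (L/π)²). With (π/L)² = 9*π^2/4 and c = 2/3, the largest admissible constant is α = ((π/L)² + c)/((π/L)² + 1).
Simplifying, α = (8 + 27*π^2)/(3*(4 + 9*π^2)).


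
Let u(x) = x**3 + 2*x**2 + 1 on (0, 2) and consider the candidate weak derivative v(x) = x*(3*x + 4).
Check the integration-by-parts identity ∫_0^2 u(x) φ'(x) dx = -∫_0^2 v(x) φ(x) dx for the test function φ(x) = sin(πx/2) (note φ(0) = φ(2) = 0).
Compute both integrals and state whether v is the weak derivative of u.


LHS = -40/π + 96/π^3, RHS = -40/π + 96/π^3. Yes, v = u' weakly.

u(x) = x**3 + 2*x**2 + 1, classical derivative u'(x) = 3*x**2 + 4*x.
φ(x) = sin(πx/2), so φ'(x) = π*cos(π*x/2)/2.
Note φ(0) = φ(2) = 0, so the boundary term u·φ vanishes.
LHS = ∫_0^2 u(x) φ'(x) dx = ∫_0^2 (π*x^3*cos(π*x/2)/2 + π*x^2*cos(π*x/2) + π*cos(π*x/2)/2) dx. Term by term:
  ∫_0^2 π*cos(π*x/2)/2 dx = 0;  ∫_0^2 π*x^2*cos(π*x/2) dx = -16/π;  ∫_0^2 π*x^3*cos(π*x/2)/2 dx = -24/π + 96/π^3.
Sum: 0 − 16/π + -24/π + 96/π^3 = -40/π + 96/π^3.
So LHS = -40/π + 96/π^3.
∫_0^2 v(x) φ(x) dx = ∫_0^2 (3*x^2*sin(π*x/2) + 4*x*sin(π*x/2)) dx. Term by term:
  ∫_0^2 3*x^2*sin(π*x/2) dx = -96/π^3 + 24/π;  ∫_0^2 4*x*sin(π*x/2) dx = 16/π.
Sum: -96/π^3 + 24/π + 16/π = -96/π^3 + 40/π.
So RHS = -∫_0^2 v(x) φ(x) dx = -40/π + 96/π^3.
LHS = RHS, so the identity holds for this test φ.
Moreover u is smooth here and v(x) = u'(x) = 3*x**2 + 4*x pointwise, so the identity holds for every test function. Hence v is the weak derivative of u.


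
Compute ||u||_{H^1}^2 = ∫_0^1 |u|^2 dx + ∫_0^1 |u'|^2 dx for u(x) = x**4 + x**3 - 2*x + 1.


||u||_{H^1}^2 = 5489/1260

The H^1 norm (squared) on an interval (0, L) is
  ||u||_{H^1}^2 = ∫_0^L u(x)^2 dx + ∫_0^L u'(x)^2 dx.
Compute u'(x) = 4*x**3 + 3*x**2 - 2.
Then u(x)^2 = x**8 + 2*x**7 + x**6 - 4*x**5 - 2*x**4 + 2*x**3 + 4*x**2 - 4*x + 1 and u'(x)^2 = 16*x**6 + 24*x**5 + 9*x**4 - 16*x**3 - 12*x**2 + 4.
Integrate each monomial from 0 to 1 using ∫_0^1 c·x^n dx = c·1^(n+1)/(n+1):
  ∫_0^1 u(x)^2 dx = ∫_0^1 (x^8 + 2*x^7 + x^6 - 4*x^5 - 2*x^4 + 2*x^3 + 4*x^2 - 4*x + 1) dx. Term by term:
    ∫_0^1 x^8 dx = 1/9;  ∫_0^1 2*x^7 dx = 1/4;  ∫_0^1 x^6 dx = 1/7;
    ∫_0^1 -4*x^5 dx = -2/3;  ∫_0^1 -2*x^4 dx = -2/5;  ∫_0^1 2*x^3 dx = 1/2;
    ∫_0^1 4*x^2 dx = 4/3;  ∫_0^1 -4*x dx = -2;  ∫_0^1 1 dx = 1.
  Sum: 1/9 + 1/4 + 1/7 − 2/3 − 2/5 + 1/2 + 4/3 − 2 + 1 = 341/1260.
  ∫_0^1 u'(x)^2 dx = ∫_0^1 (16*x^6 + 24*x^5 + 9*x^4 - 16*x^3 - 12*x^2 + 4) dx. Term by term:
    ∫_0^1 16*x^6 dx = 16/7;  ∫_0^1 24*x^5 dx = 4;  ∫_0^1 9*x^4 dx = 9/5;
    ∫_0^1 -16*x^3 dx = -4;  ∫_0^1 -12*x^2 dx = -4;  ∫_0^1 4 dx = 4.
  Sum: 16/7 + 4 + 9/5 − 4 − 4 + 4 = 143/35.
Adding: ||u||_{H^1}^2 = 341/1260 + 143/35 = 5489/1260.


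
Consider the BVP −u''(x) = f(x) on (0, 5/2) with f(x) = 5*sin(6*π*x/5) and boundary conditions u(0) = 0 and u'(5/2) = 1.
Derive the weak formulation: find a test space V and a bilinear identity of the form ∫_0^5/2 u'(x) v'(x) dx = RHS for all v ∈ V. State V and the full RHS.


V = {v ∈ H^1(0, 5/2) : v(0) = 0} (test functions vanish at x = 0 where u is specified); weak form: ∫_0^5/2 u'v' dx = ∫_0^5/2 (5*sin(6*π*x/5)) v dx + v(5/2) for all v ∈ V.

Multiply both sides by a test function v and integrate from 0 to 5/2:
  ∫_0^5/2 −u''(x) v(x) dx = ∫_0^5/2 f(x) v(x) dx.
Integrate the LHS by parts once:
  ∫_0^5/2 −u'' v dx = −[u'(x) v(x)]_0^5/2 + ∫_0^5/2 u'(x) v'(x) dx.
Thus ∫_0^5/2 u'(x) v'(x) dx = ∫_0^5/2 f(x) v(x) dx + [u'(x) v(x)]_0^5/2.
Choose V so that boundary terms are either known or forced to vanish.
Mixed BC: u(0) = 0 (Dirichlet) and u'(5/2) = 1 (Neumann). Define V = {v ∈ H^1(0, 5/2) : v(0) = 0}. Then [u' v]_0^5/2 = u'(5/2)·v(5/2) − u'(0)·0 = v(5/2).
Weak formulation: find u (satisfying any essential BC) such that ∫_0^5/2 u'(x) v'(x) dx = ∫_0^5/2 f v dx + v(5/2) for all v ∈ V (Dirichlet at 0 absorbed into V; Neumann datum at x = 5/2 contributes the boundary term).
Substituting f(x) = 5*sin(6*π*x/5), the right-hand side is ∫_0^5/2 (5*sin(6*π*x/5)) v dx + v(5/2).


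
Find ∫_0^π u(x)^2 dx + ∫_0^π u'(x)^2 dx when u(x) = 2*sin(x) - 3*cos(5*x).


||u||_{H^1(0,π)}^2 = 121*π

u'(x) = 15*sin(5*x) + 2*cos(x).
Expand u² and (u')² and integrate term by term on (0, π), using: for integers n ≥ 1, ∫_0^π sin²(nx) dx = ∫_0^π cos²(nx) dx = π/2; for n ≠ n', ∫_0^π sin(nx)sin(n'x) dx = ∫_0^π cos(nx)cos(n'x) dx = 0; and by product-to-sum, ∫_0^π sin(nx)cos(n'x) dx = ½∫_0^π [sin((n+n')x) + sin((n−n')x)] dx, which is 0 when n+n' is even and 2n/(n²−n'²) when n+n' is odd (it need not vanish on (0, π)).
  u² squared terms: (-3)²·∫cos(5x)² dx = 9·π/2 = 9*π/2;  (2)²·∫sin(x)² dx = 4·π/2 = 2*π.
  u² cross terms: 2·(-3)·(2)·∫cos(5x)·sin(x) dx = -12·(0) = 0.
  So ∫_0^π u² dx = 9*π/2 + 2*π + 0 = 13*π/2.
  (u')² squared terms: (2)²·∫cos(x)² dx = 4·π/2 = 2*π;  (15)²·∫sin(5x)² dx = 225·π/2 = 225*π/2.
  (u')² cross terms: 2·(2)·(15)·∫cos(x)·sin(5x) dx = 60·(0) = 0.
  So ∫_0^π (u')² dx = 2*π + 225*π/2 + 0 = 229*π/2.
||u||_{H^1}^2 = (13*π/2) + (229*π/2) = 121*π.
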